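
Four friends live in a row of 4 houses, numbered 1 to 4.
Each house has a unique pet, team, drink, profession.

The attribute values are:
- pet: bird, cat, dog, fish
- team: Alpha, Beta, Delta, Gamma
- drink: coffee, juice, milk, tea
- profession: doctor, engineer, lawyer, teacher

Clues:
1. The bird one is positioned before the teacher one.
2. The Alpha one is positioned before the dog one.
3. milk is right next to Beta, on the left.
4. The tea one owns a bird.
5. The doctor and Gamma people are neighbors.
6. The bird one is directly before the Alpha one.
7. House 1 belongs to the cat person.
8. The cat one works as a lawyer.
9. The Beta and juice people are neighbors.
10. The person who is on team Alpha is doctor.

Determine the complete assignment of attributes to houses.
Solution:

House | Pet | Team | Drink | Profession
---------------------------------------
  1   | cat | Delta | milk | lawyer
  2   | bird | Beta | tea | engineer
  3   | fish | Alpha | juice | doctor
  4   | dog | Gamma | coffee | teacher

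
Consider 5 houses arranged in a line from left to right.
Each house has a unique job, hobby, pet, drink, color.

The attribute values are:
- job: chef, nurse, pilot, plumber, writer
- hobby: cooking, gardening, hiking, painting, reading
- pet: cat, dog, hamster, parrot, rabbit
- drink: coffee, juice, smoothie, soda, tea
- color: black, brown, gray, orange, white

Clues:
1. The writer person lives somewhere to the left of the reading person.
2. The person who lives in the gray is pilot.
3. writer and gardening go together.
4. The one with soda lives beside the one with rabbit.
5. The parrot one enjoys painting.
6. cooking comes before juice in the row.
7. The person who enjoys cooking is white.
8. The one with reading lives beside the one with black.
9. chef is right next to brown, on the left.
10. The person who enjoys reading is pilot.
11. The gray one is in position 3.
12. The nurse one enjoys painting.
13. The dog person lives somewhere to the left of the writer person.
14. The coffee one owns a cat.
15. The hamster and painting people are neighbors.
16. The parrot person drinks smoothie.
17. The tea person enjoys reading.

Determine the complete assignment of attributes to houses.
Solution:

House | Job | Hobby | Pet | Drink | Color
-----------------------------------------
  1   | chef | cooking | dog | soda | white
  2   | writer | gardening | rabbit | juice | brown
  3   | pilot | reading | hamster | tea | gray
  4   | nurse | painting | parrot | smoothie | black
  5   | plumber | hiking | cat | coffee | orange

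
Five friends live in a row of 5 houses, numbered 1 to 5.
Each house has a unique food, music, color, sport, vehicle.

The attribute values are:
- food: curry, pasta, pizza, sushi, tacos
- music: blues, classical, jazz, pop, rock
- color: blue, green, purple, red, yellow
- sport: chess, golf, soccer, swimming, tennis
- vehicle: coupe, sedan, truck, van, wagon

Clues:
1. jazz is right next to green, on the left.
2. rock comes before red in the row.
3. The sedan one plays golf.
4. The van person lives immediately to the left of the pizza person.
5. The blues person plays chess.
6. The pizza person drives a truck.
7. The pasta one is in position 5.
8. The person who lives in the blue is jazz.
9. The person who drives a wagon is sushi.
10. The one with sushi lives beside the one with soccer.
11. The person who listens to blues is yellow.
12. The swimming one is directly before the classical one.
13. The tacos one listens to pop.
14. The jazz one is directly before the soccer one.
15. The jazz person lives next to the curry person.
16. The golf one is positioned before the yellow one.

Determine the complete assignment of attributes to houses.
Solution:

House | Food | Music | Color | Sport | Vehicle
----------------------------------------------
  1   | sushi | jazz | blue | swimming | wagon
  2   | curry | classical | green | soccer | van
  3   | pizza | rock | purple | tennis | truck
  4   | tacos | pop | red | golf | sedan
  5   | pasta | blues | yellow | chess | coupe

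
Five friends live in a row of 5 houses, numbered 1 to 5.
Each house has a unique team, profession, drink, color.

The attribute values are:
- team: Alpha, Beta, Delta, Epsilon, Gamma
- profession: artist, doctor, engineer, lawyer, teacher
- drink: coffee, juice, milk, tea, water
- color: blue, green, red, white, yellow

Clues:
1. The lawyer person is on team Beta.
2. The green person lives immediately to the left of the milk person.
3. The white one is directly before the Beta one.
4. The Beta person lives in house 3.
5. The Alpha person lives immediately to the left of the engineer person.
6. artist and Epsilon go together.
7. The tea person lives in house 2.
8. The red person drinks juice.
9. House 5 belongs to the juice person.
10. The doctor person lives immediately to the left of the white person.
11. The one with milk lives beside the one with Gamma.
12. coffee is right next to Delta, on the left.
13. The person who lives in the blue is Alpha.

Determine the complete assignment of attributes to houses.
Solution:

House | Team | Profession | Drink | Color
-----------------------------------------
  1   | Alpha | doctor | coffee | blue
  2   | Delta | engineer | tea | white
  3   | Beta | lawyer | water | green
  4   | Epsilon | artist | milk | yellow
  5   | Gamma | teacher | juice | red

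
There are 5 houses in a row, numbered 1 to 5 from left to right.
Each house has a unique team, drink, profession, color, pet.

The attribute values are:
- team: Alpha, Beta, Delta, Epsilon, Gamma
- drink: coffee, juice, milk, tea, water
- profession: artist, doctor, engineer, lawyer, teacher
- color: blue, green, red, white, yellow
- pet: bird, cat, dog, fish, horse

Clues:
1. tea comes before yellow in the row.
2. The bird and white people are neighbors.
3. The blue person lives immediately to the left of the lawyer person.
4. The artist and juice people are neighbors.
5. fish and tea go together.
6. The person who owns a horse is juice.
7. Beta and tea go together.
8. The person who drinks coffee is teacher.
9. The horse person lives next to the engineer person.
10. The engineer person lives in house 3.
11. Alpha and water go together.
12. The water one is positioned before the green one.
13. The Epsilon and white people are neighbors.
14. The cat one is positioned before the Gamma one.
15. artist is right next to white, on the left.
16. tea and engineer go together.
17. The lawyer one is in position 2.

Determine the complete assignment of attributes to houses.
Solution:

House | Team | Drink | Profession | Color | Pet
-----------------------------------------------
  1   | Epsilon | milk | artist | blue | bird
  2   | Delta | juice | lawyer | white | horse
  3   | Beta | tea | engineer | red | fish
  4   | Alpha | water | doctor | yellow | cat
  5   | Gamma | coffee | teacher | green | dog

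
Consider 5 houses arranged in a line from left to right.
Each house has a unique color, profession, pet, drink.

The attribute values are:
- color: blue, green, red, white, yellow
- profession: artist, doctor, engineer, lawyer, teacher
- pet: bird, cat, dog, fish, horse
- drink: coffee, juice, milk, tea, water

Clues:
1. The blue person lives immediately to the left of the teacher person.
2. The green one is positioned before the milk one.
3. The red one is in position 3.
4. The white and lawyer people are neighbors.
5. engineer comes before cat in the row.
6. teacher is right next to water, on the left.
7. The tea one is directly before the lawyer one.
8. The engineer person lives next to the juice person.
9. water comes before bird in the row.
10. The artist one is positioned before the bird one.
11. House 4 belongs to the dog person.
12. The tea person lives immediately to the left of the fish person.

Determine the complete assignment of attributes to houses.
Solution:

House | Color | Profession | Pet | Drink
----------------------------------------
  1   | white | engineer | horse | tea
  2   | blue | lawyer | fish | juice
  3   | red | teacher | cat | coffee
  4   | green | artist | dog | water
  5   | yellow | doctor | bird | milk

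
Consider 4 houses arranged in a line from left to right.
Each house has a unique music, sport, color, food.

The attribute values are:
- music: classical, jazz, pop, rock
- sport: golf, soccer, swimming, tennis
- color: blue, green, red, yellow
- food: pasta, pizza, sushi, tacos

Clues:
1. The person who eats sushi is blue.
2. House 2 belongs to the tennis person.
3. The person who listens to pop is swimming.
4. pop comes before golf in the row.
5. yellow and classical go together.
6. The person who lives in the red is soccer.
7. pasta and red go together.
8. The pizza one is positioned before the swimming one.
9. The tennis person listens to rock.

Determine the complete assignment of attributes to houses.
Solution:

House | Music | Sport | Color | Food
------------------------------------
  1   | jazz | soccer | red | pasta
  2   | rock | tennis | green | pizza
  3   | pop | swimming | blue | sushi
  4   | classical | golf | yellow | tacos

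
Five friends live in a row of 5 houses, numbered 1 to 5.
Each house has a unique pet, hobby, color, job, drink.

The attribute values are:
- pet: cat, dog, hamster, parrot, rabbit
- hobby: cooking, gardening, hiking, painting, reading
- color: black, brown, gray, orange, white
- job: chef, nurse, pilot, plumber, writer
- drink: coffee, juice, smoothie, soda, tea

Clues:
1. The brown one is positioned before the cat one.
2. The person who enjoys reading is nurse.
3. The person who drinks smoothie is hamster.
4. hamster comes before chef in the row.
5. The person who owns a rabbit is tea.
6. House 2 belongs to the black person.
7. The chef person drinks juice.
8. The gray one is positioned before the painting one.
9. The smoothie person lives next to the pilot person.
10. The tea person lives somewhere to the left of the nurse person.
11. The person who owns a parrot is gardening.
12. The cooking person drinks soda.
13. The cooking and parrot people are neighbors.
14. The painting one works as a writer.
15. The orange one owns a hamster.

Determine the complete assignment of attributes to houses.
Solution:

House | Pet | Hobby | Color | Job | Drink
-----------------------------------------
  1   | hamster | hiking | orange | plumber | smoothie
  2   | dog | cooking | black | pilot | soda
  3   | parrot | gardening | gray | chef | juice
  4   | rabbit | painting | brown | writer | tea
  5   | cat | reading | white | nurse | coffee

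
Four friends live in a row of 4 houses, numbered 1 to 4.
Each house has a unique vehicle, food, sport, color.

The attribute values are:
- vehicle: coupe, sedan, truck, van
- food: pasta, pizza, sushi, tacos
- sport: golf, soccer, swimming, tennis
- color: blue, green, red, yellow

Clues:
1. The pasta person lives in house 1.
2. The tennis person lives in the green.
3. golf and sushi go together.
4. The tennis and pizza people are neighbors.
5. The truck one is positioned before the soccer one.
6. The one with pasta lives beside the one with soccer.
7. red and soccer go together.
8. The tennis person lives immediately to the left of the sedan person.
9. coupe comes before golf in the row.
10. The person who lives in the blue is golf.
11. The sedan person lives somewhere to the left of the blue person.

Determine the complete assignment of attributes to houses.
Solution:

House | Vehicle | Food | Sport | Color
--------------------------------------
  1   | truck | pasta | tennis | green
  2   | sedan | pizza | soccer | red
  3   | coupe | tacos | swimming | yellow
  4   | van | sushi | golf | blue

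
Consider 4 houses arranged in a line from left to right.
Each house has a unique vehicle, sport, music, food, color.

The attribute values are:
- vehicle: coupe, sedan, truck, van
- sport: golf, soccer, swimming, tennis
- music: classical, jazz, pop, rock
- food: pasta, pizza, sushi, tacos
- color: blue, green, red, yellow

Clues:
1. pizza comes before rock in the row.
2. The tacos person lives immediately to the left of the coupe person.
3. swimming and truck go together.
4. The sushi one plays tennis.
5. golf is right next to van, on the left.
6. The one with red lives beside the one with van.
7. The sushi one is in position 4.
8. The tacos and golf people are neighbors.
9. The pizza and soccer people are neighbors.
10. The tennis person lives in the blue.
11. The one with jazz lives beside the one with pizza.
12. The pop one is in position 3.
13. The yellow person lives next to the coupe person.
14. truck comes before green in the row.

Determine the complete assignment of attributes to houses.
Solution:

House | Vehicle | Sport | Music | Food | Color
----------------------------------------------
  1   | truck | swimming | jazz | tacos | yellow
  2   | coupe | golf | classical | pizza | red
  3   | van | soccer | pop | pasta | green
  4   | sedan | tennis | rock | sushi | blue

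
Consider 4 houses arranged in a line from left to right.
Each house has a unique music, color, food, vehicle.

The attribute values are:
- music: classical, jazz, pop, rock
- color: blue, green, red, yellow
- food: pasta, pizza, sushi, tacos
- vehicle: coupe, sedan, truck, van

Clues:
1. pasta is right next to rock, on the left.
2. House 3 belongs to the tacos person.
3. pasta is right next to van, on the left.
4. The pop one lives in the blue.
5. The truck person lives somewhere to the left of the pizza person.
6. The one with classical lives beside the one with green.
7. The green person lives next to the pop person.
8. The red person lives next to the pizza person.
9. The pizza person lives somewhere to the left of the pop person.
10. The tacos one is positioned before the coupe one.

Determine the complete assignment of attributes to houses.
Solution:

House | Music | Color | Food | Vehicle
--------------------------------------
  1   | classical | red | pasta | truck
  2   | rock | green | pizza | van
  3   | pop | blue | tacos | sedan
  4   | jazz | yellow | sushi | coupe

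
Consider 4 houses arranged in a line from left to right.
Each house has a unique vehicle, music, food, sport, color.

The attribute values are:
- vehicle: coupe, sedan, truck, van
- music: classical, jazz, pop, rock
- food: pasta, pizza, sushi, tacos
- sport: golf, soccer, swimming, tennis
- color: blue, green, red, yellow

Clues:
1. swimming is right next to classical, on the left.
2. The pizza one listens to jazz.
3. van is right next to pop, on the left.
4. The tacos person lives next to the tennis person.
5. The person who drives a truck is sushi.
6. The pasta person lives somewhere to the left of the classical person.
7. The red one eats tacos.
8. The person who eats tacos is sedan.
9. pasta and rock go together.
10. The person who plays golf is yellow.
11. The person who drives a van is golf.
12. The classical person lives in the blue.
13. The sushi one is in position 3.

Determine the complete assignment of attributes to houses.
Solution:

House | Vehicle | Music | Food | Sport | Color
----------------------------------------------
  1   | van | rock | pasta | golf | yellow
  2   | sedan | pop | tacos | swimming | red
  3   | truck | classical | sushi | tennis | blue
  4   | coupe | jazz | pizza | soccer | green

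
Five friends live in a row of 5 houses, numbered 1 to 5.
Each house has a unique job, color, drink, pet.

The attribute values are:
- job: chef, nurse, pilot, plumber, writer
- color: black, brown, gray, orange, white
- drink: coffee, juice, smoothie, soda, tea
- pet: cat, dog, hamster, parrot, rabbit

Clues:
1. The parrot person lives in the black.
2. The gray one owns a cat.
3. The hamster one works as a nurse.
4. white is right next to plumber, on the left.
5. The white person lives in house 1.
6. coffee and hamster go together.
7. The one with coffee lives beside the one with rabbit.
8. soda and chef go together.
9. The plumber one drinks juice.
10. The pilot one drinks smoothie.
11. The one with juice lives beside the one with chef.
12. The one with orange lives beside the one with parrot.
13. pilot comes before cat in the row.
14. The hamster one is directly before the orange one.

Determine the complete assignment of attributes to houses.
Solution:

House | Job | Color | Drink | Pet
---------------------------------
  1   | nurse | white | coffee | hamster
  2   | plumber | orange | juice | rabbit
  3   | chef | black | soda | parrot
  4   | pilot | brown | smoothie | dog
  5   | writer | gray | tea | cat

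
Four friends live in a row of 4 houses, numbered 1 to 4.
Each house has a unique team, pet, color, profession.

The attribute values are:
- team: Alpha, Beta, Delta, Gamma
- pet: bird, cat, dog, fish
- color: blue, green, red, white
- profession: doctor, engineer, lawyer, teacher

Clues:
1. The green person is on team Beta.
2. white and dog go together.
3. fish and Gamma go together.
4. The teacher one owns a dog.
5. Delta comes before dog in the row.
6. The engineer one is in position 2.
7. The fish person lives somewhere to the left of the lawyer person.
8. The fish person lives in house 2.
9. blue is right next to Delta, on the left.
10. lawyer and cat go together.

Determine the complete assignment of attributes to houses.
Solution:

House | Team | Pet | Color | Profession
---------------------------------------
  1   | Beta | bird | green | doctor
  2   | Gamma | fish | blue | engineer
  3   | Delta | cat | red | lawyer
  4   | Alpha | dog | white | teacher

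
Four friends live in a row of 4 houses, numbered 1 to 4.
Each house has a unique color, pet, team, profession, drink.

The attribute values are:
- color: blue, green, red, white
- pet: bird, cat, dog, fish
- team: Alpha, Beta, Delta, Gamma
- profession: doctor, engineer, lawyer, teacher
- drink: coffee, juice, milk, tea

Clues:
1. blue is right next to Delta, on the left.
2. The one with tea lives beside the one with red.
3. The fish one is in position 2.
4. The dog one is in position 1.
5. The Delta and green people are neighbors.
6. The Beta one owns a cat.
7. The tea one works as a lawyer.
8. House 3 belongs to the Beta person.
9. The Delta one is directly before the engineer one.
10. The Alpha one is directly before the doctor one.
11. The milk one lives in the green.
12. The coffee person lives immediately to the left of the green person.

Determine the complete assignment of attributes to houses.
Solution:

House | Color | Pet | Team | Profession | Drink
-----------------------------------------------
  1   | blue | dog | Alpha | lawyer | tea
  2   | red | fish | Delta | doctor | coffee
  3   | green | cat | Beta | engineer | milk
  4   | white | bird | Gamma | teacher | juice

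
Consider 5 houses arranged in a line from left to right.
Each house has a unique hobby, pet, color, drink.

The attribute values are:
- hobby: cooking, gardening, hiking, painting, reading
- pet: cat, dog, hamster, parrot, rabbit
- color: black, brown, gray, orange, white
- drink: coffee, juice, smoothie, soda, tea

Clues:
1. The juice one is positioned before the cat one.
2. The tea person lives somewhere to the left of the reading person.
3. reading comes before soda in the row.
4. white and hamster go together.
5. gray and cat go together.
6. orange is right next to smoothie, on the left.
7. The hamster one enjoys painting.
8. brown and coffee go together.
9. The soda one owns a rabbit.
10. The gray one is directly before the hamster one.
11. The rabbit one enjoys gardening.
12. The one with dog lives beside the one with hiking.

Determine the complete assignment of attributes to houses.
Solution:

House | Hobby | Pet | Color | Drink
-----------------------------------
  1   | cooking | dog | orange | juice
  2   | hiking | cat | gray | smoothie
  3   | painting | hamster | white | tea
  4   | reading | parrot | brown | coffee
  5   | gardening | rabbit | black | soda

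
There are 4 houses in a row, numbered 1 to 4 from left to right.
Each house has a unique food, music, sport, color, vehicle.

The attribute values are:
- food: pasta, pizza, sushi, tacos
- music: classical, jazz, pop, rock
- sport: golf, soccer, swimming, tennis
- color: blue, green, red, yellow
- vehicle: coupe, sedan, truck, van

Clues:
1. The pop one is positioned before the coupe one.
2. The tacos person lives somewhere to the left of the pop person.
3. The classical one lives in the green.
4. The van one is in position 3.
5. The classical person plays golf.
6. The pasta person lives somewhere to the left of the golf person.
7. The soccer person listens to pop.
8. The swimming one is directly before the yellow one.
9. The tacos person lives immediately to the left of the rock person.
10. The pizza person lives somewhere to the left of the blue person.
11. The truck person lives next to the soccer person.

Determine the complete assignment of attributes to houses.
Solution:

House | Food | Music | Sport | Color | Vehicle
----------------------------------------------
  1   | tacos | jazz | swimming | red | sedan
  2   | pizza | rock | tennis | yellow | truck
  3   | pasta | pop | soccer | blue | van
  4   | sushi | classical | golf | green | coupe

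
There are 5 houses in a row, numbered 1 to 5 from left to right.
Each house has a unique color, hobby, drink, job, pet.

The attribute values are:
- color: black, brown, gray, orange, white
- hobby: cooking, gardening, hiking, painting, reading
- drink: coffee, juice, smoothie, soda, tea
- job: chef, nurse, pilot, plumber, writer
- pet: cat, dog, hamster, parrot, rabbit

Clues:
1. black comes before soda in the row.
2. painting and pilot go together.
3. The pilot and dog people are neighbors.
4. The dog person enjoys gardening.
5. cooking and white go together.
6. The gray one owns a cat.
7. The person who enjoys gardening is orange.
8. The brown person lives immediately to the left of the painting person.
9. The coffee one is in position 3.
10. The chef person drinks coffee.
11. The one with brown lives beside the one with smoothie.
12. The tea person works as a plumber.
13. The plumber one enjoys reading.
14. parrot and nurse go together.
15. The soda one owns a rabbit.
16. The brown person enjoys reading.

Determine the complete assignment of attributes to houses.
Solution:

House | Color | Hobby | Drink | Job | Pet
-----------------------------------------
  1   | brown | reading | tea | plumber | hamster
  2   | gray | painting | smoothie | pilot | cat
  3   | orange | gardening | coffee | chef | dog
  4   | black | hiking | juice | nurse | parrot
  5   | white | cooking | soda | writer | rabbit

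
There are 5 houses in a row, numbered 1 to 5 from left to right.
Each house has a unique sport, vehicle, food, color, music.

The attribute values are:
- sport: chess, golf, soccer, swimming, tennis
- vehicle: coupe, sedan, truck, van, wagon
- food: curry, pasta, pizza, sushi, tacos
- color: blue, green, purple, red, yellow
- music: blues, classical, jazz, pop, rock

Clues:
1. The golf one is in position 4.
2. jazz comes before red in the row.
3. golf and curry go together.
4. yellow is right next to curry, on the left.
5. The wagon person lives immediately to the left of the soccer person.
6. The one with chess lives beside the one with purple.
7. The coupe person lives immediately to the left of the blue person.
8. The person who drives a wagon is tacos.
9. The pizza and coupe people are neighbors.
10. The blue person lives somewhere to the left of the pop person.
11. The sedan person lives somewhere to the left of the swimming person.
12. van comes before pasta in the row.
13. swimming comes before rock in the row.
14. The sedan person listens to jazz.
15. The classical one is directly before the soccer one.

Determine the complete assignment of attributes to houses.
Solution:

House | Sport | Vehicle | Food | Color | Music
----------------------------------------------
  1   | chess | wagon | tacos | green | classical
  2   | soccer | sedan | pizza | purple | jazz
  3   | swimming | coupe | sushi | yellow | blues
  4   | golf | van | curry | blue | rock
  5   | tennis | truck | pasta | red | pop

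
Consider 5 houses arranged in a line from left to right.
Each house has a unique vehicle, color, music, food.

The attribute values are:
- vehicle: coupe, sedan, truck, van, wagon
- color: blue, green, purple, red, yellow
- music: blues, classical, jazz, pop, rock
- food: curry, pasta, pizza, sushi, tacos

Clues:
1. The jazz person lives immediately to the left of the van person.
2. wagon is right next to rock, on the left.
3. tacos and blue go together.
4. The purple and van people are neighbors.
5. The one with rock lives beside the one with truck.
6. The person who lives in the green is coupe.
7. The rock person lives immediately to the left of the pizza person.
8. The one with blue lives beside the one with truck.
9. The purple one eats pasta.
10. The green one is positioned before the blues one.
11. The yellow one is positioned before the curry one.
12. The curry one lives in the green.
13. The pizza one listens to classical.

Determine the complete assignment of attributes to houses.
Solution:

House | Vehicle | Color | Music | Food
--------------------------------------
  1   | wagon | purple | jazz | pasta
  2   | van | blue | rock | tacos
  3   | truck | yellow | classical | pizza
  4   | coupe | green | pop | curry
  5   | sedan | red | blues | sushi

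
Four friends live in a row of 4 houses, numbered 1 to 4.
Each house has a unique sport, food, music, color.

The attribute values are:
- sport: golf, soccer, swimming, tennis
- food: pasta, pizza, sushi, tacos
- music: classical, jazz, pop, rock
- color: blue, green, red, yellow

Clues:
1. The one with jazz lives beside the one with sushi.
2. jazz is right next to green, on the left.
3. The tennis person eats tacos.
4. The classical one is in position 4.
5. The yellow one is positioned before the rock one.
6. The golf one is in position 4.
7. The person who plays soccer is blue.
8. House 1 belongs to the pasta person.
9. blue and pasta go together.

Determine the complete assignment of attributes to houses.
Solution:

House | Sport | Food | Music | Color
------------------------------------
  1   | soccer | pasta | pop | blue
  2   | tennis | tacos | jazz | yellow
  3   | swimming | sushi | rock | green
  4   | golf | pizza | classical | red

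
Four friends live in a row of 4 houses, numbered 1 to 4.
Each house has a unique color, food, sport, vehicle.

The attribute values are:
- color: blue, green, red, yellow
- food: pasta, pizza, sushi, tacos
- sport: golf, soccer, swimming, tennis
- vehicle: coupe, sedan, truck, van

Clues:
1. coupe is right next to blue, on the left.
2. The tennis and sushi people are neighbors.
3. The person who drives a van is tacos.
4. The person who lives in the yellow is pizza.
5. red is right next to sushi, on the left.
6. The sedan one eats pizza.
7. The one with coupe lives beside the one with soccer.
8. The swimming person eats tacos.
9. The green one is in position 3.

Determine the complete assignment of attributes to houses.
Solution:

House | Color | Food | Sport | Vehicle
--------------------------------------
  1   | red | pasta | tennis | coupe
  2   | blue | sushi | soccer | truck
  3   | green | tacos | swimming | van
  4   | yellow | pizza | golf | sedan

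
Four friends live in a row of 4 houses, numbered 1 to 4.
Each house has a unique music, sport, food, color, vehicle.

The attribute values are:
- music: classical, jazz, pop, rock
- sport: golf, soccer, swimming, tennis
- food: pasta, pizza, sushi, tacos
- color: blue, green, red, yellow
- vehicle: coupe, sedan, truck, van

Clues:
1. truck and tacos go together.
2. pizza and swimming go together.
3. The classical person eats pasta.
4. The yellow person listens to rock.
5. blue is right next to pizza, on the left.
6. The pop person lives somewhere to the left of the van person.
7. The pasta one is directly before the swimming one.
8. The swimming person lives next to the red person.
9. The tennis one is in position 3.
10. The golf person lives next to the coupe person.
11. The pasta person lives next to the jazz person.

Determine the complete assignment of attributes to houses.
Solution:

House | Music | Sport | Food | Color | Vehicle
----------------------------------------------
  1   | classical | golf | pasta | blue | sedan
  2   | jazz | swimming | pizza | green | coupe
  3   | pop | tennis | tacos | red | truck
  4   | rock | soccer | sushi | yellow | van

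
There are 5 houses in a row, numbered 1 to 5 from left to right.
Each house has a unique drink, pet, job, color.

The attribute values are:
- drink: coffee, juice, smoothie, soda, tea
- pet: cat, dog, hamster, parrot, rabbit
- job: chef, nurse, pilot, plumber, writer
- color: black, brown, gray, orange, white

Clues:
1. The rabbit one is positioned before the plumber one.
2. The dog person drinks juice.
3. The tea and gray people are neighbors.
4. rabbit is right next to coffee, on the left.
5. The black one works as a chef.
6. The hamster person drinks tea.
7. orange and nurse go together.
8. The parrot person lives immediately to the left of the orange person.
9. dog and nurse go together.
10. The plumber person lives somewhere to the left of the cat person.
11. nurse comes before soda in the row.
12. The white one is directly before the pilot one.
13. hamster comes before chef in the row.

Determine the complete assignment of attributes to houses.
Solution:

House | Drink | Pet | Job | Color
---------------------------------
  1   | tea | hamster | writer | white
  2   | smoothie | rabbit | pilot | gray
  3   | coffee | parrot | plumber | brown
  4   | juice | dog | nurse | orange
  5   | soda | cat | chef | black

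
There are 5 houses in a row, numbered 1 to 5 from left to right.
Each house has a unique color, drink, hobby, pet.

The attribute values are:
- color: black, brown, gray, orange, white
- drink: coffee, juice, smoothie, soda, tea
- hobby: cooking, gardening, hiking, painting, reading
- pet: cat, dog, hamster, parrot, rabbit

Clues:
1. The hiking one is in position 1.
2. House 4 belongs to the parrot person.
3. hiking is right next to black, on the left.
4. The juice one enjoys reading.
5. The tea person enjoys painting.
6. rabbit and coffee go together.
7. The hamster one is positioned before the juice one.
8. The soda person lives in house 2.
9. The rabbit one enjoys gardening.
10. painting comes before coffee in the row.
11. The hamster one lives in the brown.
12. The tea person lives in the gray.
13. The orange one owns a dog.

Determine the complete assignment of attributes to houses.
Solution:

House | Color | Drink | Hobby | Pet
-----------------------------------
  1   | brown | smoothie | hiking | hamster
  2   | black | soda | cooking | cat
  3   | orange | juice | reading | dog
  4   | gray | tea | painting | parrot
  5   | white | coffee | gardening | rabbit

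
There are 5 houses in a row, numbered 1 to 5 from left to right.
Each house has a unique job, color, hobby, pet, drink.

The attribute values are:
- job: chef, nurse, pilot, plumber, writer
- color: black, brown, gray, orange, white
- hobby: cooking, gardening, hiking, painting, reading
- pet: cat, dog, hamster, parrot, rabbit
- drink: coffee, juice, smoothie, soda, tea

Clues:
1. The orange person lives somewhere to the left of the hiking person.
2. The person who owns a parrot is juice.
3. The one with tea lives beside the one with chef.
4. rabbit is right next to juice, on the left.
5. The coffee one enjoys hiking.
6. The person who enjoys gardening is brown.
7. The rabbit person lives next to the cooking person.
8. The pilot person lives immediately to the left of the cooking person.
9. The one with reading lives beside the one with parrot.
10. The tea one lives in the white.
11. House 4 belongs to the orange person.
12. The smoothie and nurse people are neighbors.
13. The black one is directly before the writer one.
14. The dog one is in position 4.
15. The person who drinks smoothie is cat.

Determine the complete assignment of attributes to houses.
Solution:

House | Job | Color | Hobby | Pet | Drink
-----------------------------------------
  1   | pilot | white | reading | rabbit | tea
  2   | chef | black | cooking | parrot | juice
  3   | writer | brown | gardening | cat | smoothie
  4   | nurse | orange | painting | dog | soda
  5   | plumber | gray | hiking | hamster | coffee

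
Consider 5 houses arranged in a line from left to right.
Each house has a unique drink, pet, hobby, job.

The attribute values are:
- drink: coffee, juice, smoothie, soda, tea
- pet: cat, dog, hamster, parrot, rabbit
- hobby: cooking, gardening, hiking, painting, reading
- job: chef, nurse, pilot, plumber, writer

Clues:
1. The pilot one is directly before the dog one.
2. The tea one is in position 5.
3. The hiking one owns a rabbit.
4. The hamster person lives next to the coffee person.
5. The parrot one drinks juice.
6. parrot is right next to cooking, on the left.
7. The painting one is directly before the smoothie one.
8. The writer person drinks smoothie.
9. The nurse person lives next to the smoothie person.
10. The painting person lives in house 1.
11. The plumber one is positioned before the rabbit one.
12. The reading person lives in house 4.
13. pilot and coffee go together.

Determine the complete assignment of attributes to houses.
Solution:

House | Drink | Pet | Hobby | Job
---------------------------------
  1   | juice | parrot | painting | nurse
  2   | smoothie | hamster | cooking | writer
  3   | coffee | cat | gardening | pilot
  4   | soda | dog | reading | plumber
  5   | tea | rabbit | hiking | chef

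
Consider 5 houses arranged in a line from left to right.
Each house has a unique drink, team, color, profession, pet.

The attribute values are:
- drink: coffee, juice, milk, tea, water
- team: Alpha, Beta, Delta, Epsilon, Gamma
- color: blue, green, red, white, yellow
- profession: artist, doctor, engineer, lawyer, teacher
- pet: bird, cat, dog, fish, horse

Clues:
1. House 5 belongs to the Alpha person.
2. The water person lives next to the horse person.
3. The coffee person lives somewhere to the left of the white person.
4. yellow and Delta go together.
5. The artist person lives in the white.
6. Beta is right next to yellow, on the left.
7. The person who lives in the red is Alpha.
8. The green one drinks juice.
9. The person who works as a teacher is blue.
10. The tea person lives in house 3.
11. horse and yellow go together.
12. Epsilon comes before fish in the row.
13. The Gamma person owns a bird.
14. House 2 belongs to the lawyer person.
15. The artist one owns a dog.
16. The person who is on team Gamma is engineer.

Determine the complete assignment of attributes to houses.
Solution:

House | Drink | Team | Color | Profession | Pet
-----------------------------------------------
  1   | water | Beta | blue | teacher | cat
  2   | coffee | Delta | yellow | lawyer | horse
  3   | tea | Epsilon | white | artist | dog
  4   | juice | Gamma | green | engineer | bird
  5   | milk | Alpha | red | doctor | fish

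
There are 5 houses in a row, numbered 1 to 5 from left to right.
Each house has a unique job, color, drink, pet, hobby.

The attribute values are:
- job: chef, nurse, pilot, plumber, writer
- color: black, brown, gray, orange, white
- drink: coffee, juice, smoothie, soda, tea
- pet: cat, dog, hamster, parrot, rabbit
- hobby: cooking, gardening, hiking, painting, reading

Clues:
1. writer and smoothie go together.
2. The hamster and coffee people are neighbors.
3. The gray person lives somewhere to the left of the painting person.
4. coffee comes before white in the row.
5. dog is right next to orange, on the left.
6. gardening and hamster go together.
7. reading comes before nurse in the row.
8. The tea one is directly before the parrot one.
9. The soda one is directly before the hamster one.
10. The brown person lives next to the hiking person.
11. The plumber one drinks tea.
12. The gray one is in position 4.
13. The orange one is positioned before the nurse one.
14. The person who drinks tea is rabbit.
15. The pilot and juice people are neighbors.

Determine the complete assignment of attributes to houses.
Solution:

House | Job | Color | Drink | Pet | Hobby
-----------------------------------------
  1   | pilot | black | soda | dog | reading
  2   | chef | orange | juice | hamster | gardening
  3   | nurse | brown | coffee | cat | cooking
  4   | plumber | gray | tea | rabbit | hiking
  5   | writer | white | smoothie | parrot | painting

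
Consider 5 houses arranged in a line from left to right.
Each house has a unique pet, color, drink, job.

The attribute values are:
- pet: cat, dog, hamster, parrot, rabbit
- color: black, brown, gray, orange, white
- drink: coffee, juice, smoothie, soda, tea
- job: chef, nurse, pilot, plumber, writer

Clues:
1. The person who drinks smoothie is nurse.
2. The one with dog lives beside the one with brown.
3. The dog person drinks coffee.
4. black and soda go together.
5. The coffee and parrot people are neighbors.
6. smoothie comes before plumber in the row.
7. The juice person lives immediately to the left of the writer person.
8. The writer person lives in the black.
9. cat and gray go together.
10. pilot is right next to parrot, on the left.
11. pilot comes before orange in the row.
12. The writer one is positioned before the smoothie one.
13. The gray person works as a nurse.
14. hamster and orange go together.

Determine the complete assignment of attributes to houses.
Solution:

House | Pet | Color | Drink | Job
---------------------------------
  1   | dog | white | coffee | pilot
  2   | parrot | brown | juice | chef
  3   | rabbit | black | soda | writer
  4   | cat | gray | smoothie | nurse
  5   | hamster | orange | tea | plumber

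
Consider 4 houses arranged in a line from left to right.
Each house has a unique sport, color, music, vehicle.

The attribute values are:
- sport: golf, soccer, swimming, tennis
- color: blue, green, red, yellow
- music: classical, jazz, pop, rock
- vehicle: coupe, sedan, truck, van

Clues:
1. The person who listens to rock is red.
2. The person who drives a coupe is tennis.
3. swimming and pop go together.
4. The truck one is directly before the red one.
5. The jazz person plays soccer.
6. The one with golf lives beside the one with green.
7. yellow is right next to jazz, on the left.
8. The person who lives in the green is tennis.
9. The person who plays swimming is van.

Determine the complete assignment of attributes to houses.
Solution:

House | Sport | Color | Music | Vehicle
---------------------------------------
  1   | swimming | yellow | pop | van
  2   | soccer | blue | jazz | truck
  3   | golf | red | rock | sedan
  4   | tennis | green | classical | coupe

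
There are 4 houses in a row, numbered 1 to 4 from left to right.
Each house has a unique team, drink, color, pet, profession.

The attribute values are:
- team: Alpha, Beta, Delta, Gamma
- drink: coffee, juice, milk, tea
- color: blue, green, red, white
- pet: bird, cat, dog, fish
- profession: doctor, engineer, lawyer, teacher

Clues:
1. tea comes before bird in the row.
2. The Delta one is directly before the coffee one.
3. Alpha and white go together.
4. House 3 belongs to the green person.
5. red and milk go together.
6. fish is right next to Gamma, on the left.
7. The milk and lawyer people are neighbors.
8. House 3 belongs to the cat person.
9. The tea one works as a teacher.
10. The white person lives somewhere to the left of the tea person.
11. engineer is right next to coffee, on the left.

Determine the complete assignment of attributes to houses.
Solution:

House | Team | Drink | Color | Pet | Profession
-----------------------------------------------
  1   | Delta | milk | red | dog | engineer
  2   | Alpha | coffee | white | fish | lawyer
  3   | Gamma | tea | green | cat | teacher
  4   | Beta | juice | blue | bird | doctor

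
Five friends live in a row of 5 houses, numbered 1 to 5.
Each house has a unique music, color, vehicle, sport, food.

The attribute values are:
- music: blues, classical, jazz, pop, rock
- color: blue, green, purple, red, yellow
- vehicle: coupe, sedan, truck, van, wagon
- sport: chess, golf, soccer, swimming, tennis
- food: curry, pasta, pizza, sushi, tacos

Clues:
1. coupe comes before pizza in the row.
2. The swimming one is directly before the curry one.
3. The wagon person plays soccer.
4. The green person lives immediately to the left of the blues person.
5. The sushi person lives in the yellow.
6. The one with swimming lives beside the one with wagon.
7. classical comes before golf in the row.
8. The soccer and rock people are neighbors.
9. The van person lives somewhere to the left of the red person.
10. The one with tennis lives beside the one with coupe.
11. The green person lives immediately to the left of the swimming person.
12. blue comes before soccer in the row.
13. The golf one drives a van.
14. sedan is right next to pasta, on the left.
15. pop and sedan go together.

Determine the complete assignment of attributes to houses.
Solution:

House | Music | Color | Vehicle | Sport | Food
----------------------------------------------
  1   | pop | green | sedan | tennis | tacos
  2   | blues | blue | coupe | swimming | pasta
  3   | classical | purple | wagon | soccer | curry
  4   | rock | yellow | van | golf | sushi
  5   | jazz | red | truck | chess | pizza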